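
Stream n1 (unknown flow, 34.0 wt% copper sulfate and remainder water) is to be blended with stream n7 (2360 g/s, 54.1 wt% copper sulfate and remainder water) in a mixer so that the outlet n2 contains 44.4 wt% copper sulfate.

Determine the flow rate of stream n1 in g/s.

Let n1 be the unknown flow. Total out = 2360 + n1.
copper sulfate balance: 1276.8 + 0.340·n1 = 0.444·(2360 + n1)
(0.340 − 0.444)·n1 = 0.444×2360 − 1276.8 = -228.92
n1 = -228.92 / -0.104 = 2201.2 g/s

2201 g/s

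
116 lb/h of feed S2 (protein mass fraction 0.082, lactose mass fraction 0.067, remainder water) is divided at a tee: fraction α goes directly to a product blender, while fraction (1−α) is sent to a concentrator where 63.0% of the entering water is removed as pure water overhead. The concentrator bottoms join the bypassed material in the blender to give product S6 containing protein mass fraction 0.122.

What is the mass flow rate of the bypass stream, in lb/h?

45.06 lb/h

All 116×0.082 = 9.512 lb/h of protein reaches S6, so S6 = 9.512/0.122 = 77.967 lb/h and vapour = 38.033 lb/h.
The evaporator receives (1−α)·116 of feed at 0.851 water and removes 0.630 of that water:
0.630×0.851×(1−α)×116 = 38.033
(1−α) = 38.033/62.191 = 0.6115;  α = 0.3885.
Bypass flow = 0.3885×116 = 45.061 lb/h.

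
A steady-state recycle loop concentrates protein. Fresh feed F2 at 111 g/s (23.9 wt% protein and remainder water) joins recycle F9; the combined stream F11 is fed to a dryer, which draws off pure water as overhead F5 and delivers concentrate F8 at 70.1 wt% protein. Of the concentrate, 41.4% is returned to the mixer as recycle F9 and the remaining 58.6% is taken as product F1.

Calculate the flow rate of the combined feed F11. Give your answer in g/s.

Overall protein balance (none leaves overhead): protein in fresh feed = protein in product, i.e. 111×0.239 = (1−0.414)·F8·0.701.
F8 = 26.529/(0.701×0.586) = 64.581 g/s.
Recycle F9 = 0.414×64.581 = 26.737 g/s.
Combined feed F11 = 111 + 26.737 = 137.74 g/s.

137.7 g/s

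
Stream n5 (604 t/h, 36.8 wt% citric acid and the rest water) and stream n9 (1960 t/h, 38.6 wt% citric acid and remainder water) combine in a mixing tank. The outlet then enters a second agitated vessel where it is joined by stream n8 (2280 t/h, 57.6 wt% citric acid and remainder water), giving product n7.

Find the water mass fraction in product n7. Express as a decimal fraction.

Overall, product flow = 4844 t/h.
water in = 604×0.632 + 1960×0.614 + 2280×0.424 = 2551.9 t/h.
water fraction in n7 = 0.527.

0.527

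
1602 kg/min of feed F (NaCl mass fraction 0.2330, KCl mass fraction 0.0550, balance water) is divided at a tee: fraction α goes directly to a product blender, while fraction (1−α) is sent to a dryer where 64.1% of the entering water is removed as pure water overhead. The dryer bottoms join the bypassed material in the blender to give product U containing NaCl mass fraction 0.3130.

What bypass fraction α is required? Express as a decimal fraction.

0.440

All 1602×0.233 = 373.27 kg/min of NaCl reaches U, so U = 373.27/0.313 = 1192.5 kg/min and vapour = 409.46 kg/min.
The evaporator receives (1−α)·1602 of feed at 0.712 water and removes 0.641 of that water:
0.641×0.712×(1−α)×1602 = 409.46
(1−α) = 409.46/731.14 = 0.5600;  α = 0.4400.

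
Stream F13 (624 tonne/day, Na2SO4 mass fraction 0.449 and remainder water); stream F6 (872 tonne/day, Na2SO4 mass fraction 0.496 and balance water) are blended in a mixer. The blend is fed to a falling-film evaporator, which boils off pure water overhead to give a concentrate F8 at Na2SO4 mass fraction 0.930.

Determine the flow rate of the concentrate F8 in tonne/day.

766.3 tonne/day

Na2SO4 entering = 624×0.449 + 872×0.496 = 712.69 tonne/day.
All Na2SO4 reports to F8, so F8 = 712.69/0.930 = 766.33 tonne/day.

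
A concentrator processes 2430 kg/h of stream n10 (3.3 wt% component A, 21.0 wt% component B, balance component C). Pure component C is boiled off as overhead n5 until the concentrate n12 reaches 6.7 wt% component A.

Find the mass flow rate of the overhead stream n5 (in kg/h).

1233 kg/h

component A is conserved: 2430×0.033 = 80.19 kg/h all reports to the concentrate.
Concentrate = 80.19/(target fraction) = 1196.9 kg/h.
Overhead = 2430 − 1196.9 = 1233.1 kg/h.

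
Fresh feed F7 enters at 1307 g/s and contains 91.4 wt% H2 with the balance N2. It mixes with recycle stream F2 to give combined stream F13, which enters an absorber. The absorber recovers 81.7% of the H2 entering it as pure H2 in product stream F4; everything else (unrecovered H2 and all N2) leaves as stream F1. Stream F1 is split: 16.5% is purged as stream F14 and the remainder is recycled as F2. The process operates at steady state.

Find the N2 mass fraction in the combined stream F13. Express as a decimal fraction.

0.326

N2 enters only via F7 and leaves only via the purge: 1307×0.086 = 0.165×(N2 in F1), and the absorber passes all N2, so N2 in F13 = N2 in F1 = 681.22 g/s.
H2 in F13: m_A = 1307×0.914 + (1−0.165)·(1−0.817)·m_A, so m_A = 1194.6/0.8472 = 1410.1 g/s.
F13 = 1410.1 + 681.22 = 2091.3 g/s.
N2 fraction in F13 = 681.22/2091.3 = 0.326.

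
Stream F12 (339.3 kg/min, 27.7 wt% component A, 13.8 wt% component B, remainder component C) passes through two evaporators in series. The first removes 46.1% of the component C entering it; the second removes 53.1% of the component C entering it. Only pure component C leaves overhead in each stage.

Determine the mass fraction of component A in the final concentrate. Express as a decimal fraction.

0.492

component C in feed = 339.3×0.585 = 198.49 kg/min.
After stage 1: component C left = (1−0.461)×198.49 = 106.99; stream total = 247.8 kg/min.
After stage 2: component C left = (1−0.531)×106.99 = 50.177; final concentrate = 190.99 kg/min.
component A fraction = 93.986/190.99 = 0.492.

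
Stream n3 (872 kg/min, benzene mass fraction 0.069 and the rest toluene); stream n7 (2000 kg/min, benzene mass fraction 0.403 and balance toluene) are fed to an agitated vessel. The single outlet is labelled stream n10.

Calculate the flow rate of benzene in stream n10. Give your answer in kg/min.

866.2 kg/min

benzene out = benzene in = 872×0.069 + 2000×0.403 = 866.17 kg/min.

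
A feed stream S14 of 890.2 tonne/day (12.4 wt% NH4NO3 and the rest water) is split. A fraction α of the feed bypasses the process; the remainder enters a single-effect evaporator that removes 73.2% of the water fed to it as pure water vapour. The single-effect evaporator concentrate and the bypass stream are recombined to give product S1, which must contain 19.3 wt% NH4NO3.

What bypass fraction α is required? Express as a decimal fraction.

All 890.2×0.124 = 110.38 tonne/day of NH4NO3 reaches S1, so S1 = 110.38/0.193 = 571.94 tonne/day and vapour = 318.26 tonne/day.
The evaporator receives (1−α)·890.2 of feed at 0.876 water and removes 0.732 of that water:
0.732×0.876×(1−α)×890.2 = 318.26
(1−α) = 318.26/570.82 = 0.5575;  α = 0.4425.

0.442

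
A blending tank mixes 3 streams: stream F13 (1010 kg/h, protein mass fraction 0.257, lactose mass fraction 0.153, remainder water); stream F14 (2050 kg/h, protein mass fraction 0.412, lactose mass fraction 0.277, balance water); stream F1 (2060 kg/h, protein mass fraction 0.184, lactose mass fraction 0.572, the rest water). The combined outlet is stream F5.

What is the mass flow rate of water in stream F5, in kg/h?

water out = water in = 1010×0.590 + 2050×0.311 + 2060×0.244 = 1736.1 kg/h.

1736 kg/h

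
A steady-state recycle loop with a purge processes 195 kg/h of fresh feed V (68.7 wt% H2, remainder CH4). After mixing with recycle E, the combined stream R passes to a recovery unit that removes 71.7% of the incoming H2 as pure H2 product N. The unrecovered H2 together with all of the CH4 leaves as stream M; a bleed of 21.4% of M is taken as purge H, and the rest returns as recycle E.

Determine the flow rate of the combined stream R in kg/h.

457.5 kg/h

CH4 enters only via V and leaves only via the purge: 195×0.313 = 0.214×(CH4 in M), and the recovery unit passes all CH4, so CH4 in R = CH4 in M = 285.21 kg/h.
H2 in R: m_A = 195×0.687 + (1−0.214)·(1−0.717)·m_A, so m_A = 133.97/0.7776 = 172.29 kg/h.
R = 172.29 + 285.21 = 457.5 kg/h.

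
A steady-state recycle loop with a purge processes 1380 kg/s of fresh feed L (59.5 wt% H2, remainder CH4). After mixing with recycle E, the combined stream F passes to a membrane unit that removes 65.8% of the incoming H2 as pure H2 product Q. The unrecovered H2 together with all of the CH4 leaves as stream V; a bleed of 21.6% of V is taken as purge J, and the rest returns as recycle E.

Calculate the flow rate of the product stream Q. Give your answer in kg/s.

738.2 kg/s

H2 in F: m_A = 1380×0.595 + (1−0.216)·(1−0.658)·m_A, so m_A = 821.1/0.7319 = 1121.9 kg/s.
Product Q = 0.658×1121.9 = 738.22 kg/s.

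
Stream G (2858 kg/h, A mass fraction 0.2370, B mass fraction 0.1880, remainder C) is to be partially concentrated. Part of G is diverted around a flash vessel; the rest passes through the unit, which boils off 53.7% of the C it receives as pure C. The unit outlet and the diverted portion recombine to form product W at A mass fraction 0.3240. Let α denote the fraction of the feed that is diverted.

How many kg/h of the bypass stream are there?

372.6 kg/h

All 2858×0.237 = 677.35 kg/h of A reaches W, so W = 677.35/0.324 = 2090.6 kg/h and vapour = 767.43 kg/h.
The evaporator receives (1−α)·2858 of feed at 0.575 C and removes 0.537 of that C:
0.537×0.575×(1−α)×2858 = 767.43
(1−α) = 767.43/882.48 = 0.8696;  α = 0.1304.
Bypass flow = 0.1304×2858 = 372.61 kg/h.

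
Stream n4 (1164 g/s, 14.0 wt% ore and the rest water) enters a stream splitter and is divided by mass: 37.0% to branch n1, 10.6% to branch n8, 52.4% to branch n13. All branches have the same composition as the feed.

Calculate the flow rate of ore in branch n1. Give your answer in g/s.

60.3 g/s

Branch n1 total = 0.370×1164 = 430.68 g/s.
ore in n1 = 0.140×430.68 = 60.295 g/s.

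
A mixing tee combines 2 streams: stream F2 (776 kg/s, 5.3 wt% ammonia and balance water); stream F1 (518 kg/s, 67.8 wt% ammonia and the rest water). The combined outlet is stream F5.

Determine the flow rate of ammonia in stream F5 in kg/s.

392.3 kg/s

ammonia out = ammonia in = 776×0.053 + 518×0.678 = 392.33 kg/s.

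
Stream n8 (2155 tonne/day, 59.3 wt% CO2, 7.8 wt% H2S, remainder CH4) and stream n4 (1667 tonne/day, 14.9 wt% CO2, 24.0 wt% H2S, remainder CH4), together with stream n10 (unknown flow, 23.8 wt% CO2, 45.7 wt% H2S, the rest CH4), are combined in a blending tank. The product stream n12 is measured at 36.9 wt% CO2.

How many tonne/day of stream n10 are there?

885.3 tonne/day

Let n10 be the unknown flow. Total out = 3822 + n10.
CO2 balance: 1526.3 + 0.238·n10 = 0.369·(3822 + n10)
(0.238 − 0.369)·n10 = 0.369×3822 − 1526.3 = -115.98
n10 = -115.98 / -0.131 = 885.34 tonne/day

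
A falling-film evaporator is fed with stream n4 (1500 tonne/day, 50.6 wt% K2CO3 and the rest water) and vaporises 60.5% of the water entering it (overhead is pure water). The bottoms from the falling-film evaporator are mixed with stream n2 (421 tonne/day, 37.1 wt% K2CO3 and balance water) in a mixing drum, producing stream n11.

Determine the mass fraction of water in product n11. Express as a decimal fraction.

0.379

Vapour removed = 0.605×0.494×1500 = 448.31 tonne/day; concentrate = 1051.7 tonne/day.
water reaching the mixer = 292.69 (from concentrate) + 421×0.629 = 557.5 tonne/day.
Product flow = 1051.7 + 421 = 1472.7 tonne/day; water fraction = 0.379.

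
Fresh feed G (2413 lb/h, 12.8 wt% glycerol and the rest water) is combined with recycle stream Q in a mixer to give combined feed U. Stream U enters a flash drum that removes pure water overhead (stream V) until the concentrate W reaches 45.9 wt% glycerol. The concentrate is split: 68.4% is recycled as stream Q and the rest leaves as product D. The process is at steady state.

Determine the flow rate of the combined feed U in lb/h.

3870 lb/h

Overall glycerol balance (none leaves overhead): glycerol in fresh feed = glycerol in product, i.e. 2413×0.128 = (1−0.684)·W·0.459.
W = 308.86/(0.459×0.316) = 2129.5 lb/h.
Recycle Q = 0.684×2129.5 = 1456.5 lb/h.
Combined feed U = 2413 + 1456.5 = 3869.5 lb/h.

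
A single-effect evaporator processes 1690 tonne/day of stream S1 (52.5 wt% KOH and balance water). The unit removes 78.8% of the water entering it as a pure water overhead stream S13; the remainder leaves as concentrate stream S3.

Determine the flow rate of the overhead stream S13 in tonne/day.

632.6 tonne/day

water entering = 1690×0.475 = 802.75 tonne/day; overhead removed = 0.788×802.75 = 632.57 tonne/day.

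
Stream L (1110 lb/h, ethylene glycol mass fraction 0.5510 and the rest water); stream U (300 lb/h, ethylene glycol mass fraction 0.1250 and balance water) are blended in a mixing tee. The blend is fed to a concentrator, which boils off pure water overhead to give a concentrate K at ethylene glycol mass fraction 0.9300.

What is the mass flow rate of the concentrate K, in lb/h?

ethylene glycol entering = 1110×0.551 + 300×0.125 = 649.11 lb/h.
All ethylene glycol reports to K, so K = 649.11/0.930 = 697.97 lb/h.

698 lb/h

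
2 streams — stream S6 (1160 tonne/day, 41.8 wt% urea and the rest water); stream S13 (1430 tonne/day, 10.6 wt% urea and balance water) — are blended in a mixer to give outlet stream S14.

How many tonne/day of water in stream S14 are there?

1954 tonne/day

water out = water in = 1160×0.582 + 1430×0.894 = 1953.5 tonne/day.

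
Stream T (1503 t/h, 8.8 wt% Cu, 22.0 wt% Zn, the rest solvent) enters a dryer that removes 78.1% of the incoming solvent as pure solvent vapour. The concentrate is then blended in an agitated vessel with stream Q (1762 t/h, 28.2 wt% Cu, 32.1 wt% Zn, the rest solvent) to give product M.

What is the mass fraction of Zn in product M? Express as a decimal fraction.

0.365

Vapour removed = 0.781×0.692×1503 = 812.3 t/h; concentrate = 690.7 t/h.
Zn reaching the mixer = 330.66 (from concentrate) + 1762×0.321 = 896.26 t/h.
Product flow = 690.7 + 1762 = 2452.7 t/h; Zn fraction = 0.365.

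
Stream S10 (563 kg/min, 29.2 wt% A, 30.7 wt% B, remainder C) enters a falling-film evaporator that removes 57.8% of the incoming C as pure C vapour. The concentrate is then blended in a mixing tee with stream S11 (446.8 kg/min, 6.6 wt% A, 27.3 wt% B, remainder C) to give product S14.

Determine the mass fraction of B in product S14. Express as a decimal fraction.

Vapour removed = 0.578×0.401×563 = 130.49 kg/min; concentrate = 432.51 kg/min.
B reaching the mixer = 172.84 (from concentrate) + 446.8×0.273 = 294.82 kg/min.
Product flow = 432.51 + 446.8 = 879.31 kg/min; B fraction = 0.335.

0.335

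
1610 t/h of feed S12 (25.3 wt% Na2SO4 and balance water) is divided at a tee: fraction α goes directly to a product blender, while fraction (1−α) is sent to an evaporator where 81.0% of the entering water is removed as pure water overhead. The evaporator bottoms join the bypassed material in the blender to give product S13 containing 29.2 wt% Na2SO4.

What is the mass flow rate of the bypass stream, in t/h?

All 1610×0.253 = 407.33 t/h of Na2SO4 reaches S13, so S13 = 407.33/0.292 = 1395 t/h and vapour = 215.03 t/h.
The evaporator receives (1−α)·1610 of feed at 0.747 water and removes 0.810 of that water:
0.810×0.747×(1−α)×1610 = 215.03
(1−α) = 215.03/974.16 = 0.2207;  α = 0.7793.
Bypass flow = 0.7793×1610 = 1254.6 t/h.

1255 t/h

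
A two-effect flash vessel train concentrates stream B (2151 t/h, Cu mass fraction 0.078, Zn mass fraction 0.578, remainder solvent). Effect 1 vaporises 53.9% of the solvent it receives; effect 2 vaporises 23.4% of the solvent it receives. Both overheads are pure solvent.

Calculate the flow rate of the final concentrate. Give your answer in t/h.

solvent in feed = 2151×0.344 = 739.94 t/h.
After stage 1: solvent left = (1−0.539)×739.94 = 341.11; stream total = 1752.2 t/h.
After stage 2: solvent left = (1−0.234)×341.11 = 261.29; final concentrate = 1672.3 t/h.

1672 t/h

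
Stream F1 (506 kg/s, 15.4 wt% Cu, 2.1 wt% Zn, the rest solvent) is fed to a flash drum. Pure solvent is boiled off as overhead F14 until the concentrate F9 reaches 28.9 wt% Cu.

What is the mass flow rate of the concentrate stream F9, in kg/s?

Cu is conserved: 506×0.154 = 77.924 kg/s all reports to the concentrate.
Concentrate = 77.924/(target fraction) = 269.63 kg/s.

269.6 kg/s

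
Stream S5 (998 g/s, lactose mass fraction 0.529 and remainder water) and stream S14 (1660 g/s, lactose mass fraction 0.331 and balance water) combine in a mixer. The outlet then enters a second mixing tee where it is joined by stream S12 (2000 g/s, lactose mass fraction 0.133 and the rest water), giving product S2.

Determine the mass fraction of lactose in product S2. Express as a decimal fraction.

0.288

Overall, product flow = 4658 g/s.
lactose in = 998×0.529 + 1660×0.331 + 2000×0.133 = 1343.4 g/s.
lactose fraction in S2 = 0.288.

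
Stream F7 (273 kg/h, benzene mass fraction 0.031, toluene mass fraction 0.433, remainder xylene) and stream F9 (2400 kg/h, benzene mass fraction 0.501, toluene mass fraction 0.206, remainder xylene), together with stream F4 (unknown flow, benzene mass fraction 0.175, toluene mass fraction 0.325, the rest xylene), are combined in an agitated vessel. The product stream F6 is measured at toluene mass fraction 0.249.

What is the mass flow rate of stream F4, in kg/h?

696.9 kg/h

Let F4 be the unknown flow. Total out = 2673 + F4.
toluene balance: 612.61 + 0.325·F4 = 0.249·(2673 + F4)
(0.325 − 0.249)·F4 = 0.249×2673 − 612.61 = 52.968
F4 = 52.968 / 0.076 = 696.95 kg/h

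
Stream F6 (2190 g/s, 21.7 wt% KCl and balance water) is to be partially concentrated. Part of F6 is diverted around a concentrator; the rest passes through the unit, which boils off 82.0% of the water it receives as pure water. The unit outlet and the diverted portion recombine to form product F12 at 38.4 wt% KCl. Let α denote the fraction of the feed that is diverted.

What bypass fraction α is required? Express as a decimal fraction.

0.323

All 2190×0.217 = 475.23 g/s of KCl reaches F12, so F12 = 475.23/0.384 = 1237.6 g/s and vapour = 952.42 g/s.
The evaporator receives (1−α)·2190 of feed at 0.783 water and removes 0.820 of that water:
0.820×0.783×(1−α)×2190 = 952.42
(1−α) = 952.42/1406.1 = 0.6773;  α = 0.3227.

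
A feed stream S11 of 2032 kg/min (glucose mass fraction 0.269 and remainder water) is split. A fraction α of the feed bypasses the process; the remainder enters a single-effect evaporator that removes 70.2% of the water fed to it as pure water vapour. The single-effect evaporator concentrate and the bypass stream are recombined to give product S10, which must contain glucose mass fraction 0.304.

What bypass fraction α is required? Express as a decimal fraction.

0.776

All 2032×0.269 = 546.61 kg/min of glucose reaches S10, so S10 = 546.61/0.304 = 1798.1 kg/min and vapour = 233.95 kg/min.
The evaporator receives (1−α)·2032 of feed at 0.731 water and removes 0.702 of that water:
0.702×0.731×(1−α)×2032 = 233.95
(1−α) = 233.95/1042.7 = 0.2244;  α = 0.7756.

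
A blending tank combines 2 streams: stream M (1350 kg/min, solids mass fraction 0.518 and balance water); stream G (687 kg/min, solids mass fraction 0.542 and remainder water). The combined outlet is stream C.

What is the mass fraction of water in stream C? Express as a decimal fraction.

Total flow out = 1350 + 687 = 2037 kg/min.
water in = 1350×0.482 + 687×0.458 = 965.35 kg/min.
water mass fraction in C = 965.35/2037 = 0.474.

0.474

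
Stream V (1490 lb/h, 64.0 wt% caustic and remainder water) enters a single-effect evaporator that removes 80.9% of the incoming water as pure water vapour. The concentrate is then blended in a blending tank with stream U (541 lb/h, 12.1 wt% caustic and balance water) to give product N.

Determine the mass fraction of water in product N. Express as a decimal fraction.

0.362

Vapour removed = 0.809×0.360×1490 = 433.95 lb/h; concentrate = 1056.1 lb/h.
water reaching the mixer = 102.45 (from concentrate) + 541×0.879 = 577.99 lb/h.
Product flow = 1056.1 + 541 = 1597.1 lb/h; water fraction = 0.362.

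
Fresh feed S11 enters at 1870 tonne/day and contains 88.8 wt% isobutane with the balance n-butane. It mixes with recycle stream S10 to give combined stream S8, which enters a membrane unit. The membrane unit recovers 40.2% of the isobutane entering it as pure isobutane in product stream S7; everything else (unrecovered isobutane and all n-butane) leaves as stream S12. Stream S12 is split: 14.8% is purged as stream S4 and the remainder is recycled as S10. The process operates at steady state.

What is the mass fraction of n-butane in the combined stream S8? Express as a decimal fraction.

n-butane enters only via S11 and leaves only via the purge: 1870×0.112 = 0.148×(n-butane in S12), and the membrane unit passes all n-butane, so n-butane in S8 = n-butane in S12 = 1415.1 tonne/day.
isobutane in S8: m_A = 1870×0.888 + (1−0.148)·(1−0.402)·m_A, so m_A = 1660.6/0.4905 = 3385.4 tonne/day.
S8 = 3385.4 + 1415.1 = 4800.6 tonne/day.
n-butane fraction in S8 = 1415.1/4800.6 = 0.2948.

0.2948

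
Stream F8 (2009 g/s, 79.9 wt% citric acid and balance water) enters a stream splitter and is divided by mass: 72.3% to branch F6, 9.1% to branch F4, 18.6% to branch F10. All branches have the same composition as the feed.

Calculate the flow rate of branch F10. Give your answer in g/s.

Branch F10 flow = 0.186×2009 = 373.67 g/s.

373.7 g/s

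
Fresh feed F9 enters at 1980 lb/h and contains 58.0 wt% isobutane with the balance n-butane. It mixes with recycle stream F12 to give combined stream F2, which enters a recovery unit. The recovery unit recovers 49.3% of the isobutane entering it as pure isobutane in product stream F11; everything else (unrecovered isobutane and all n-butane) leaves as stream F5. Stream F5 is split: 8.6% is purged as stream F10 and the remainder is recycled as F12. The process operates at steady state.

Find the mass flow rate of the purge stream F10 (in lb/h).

924.9 lb/h

n-butane enters only via F9 and leaves only via the purge: 1980×0.420 = 0.086×(n-butane in F5), and the recovery unit passes all n-butane, so n-butane in F2 = n-butane in F5 = 9669.8 lb/h.
isobutane in F2: m_A = 1980×0.580 + (1−0.086)·(1−0.493)·m_A, so m_A = 1148.4/0.5366 = 2140.1 lb/h.
F5 = (1−0.493)×2140.1 + 9669.8 = 10755 lb/h.
Purge F10 = 0.086×10755 = 924.91 lb/h.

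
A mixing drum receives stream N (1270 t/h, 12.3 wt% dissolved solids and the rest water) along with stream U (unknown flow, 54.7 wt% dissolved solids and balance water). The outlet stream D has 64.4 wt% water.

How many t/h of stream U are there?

1549 t/h

Let U be the unknown flow. Total out = 1270 + U.
water balance: 1113.8 + 0.453·U = 0.644·(1270 + U)
(0.453 − 0.644)·U = 0.644×1270 − 1113.8 = -295.91
U = -295.91 / -0.191 = 1549.3 t/h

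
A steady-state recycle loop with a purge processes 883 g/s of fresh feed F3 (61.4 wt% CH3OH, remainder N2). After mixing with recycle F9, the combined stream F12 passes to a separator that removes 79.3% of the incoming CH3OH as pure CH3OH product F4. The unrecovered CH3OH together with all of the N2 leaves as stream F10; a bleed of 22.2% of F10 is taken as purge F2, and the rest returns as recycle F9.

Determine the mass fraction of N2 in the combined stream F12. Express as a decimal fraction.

N2 enters only via F3 and leaves only via the purge: 883×0.386 = 0.222×(N2 in F10), and the separator passes all N2, so N2 in F12 = N2 in F10 = 1535.3 g/s.
CH3OH in F12: m_A = 883×0.614 + (1−0.222)·(1−0.793)·m_A, so m_A = 542.16/0.8390 = 646.24 g/s.
F12 = 646.24 + 1535.3 = 2181.5 g/s.
N2 fraction in F12 = 1535.3/2181.5 = 0.704.

0.704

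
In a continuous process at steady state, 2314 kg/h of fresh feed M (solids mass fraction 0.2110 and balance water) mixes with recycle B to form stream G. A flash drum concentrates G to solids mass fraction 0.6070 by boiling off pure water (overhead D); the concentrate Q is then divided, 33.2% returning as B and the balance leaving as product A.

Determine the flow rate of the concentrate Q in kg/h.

1204 kg/h

Overall solids balance (none leaves overhead): solids in fresh feed = solids in product, i.e. 2314×0.211 = (1−0.332)·Q·0.607.
Q = 488.25/(0.607×0.668) = 1204.2 kg/h.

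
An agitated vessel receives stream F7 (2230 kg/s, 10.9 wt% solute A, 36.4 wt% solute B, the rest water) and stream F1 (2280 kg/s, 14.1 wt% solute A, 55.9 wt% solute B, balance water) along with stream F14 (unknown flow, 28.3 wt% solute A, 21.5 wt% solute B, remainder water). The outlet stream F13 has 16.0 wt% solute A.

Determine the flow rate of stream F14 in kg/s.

1277 kg/s

Let F14 be the unknown flow. Total out = 4510 + F14.
solute A balance: 564.55 + 0.283·F14 = 0.160·(4510 + F14)
(0.283 − 0.160)·F14 = 0.160×4510 − 564.55 = 157.05
F14 = 157.05 / 0.123 = 1276.8 kg/s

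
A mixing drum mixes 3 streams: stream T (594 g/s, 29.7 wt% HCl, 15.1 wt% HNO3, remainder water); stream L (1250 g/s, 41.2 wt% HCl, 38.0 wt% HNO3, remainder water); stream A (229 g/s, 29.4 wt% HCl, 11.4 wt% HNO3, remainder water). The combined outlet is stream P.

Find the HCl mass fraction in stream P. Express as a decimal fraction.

0.366

Total flow out = 594 + 1250 + 229 = 2073 g/s.
HCl in = 594×0.297 + 1250×0.412 + 229×0.294 = 758.74 g/s.
HCl mass fraction in P = 758.74/2073 = 0.366.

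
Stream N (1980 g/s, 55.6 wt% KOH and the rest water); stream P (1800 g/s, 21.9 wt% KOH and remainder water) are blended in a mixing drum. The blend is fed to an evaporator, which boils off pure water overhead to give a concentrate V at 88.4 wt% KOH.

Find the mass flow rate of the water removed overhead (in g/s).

KOH entering = 1980×0.556 + 1800×0.219 = 1495.1 g/s.
All KOH reports to V, so V = 1495.1/0.884 = 1691.3 g/s.
Total feed = 3780 g/s; overhead = 3780 − 1691.3 = 2088.7 g/s.

2089 g/s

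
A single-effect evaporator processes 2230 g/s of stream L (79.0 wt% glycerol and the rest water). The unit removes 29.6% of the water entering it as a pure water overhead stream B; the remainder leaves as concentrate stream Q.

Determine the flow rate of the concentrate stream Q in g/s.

2091 g/s

water entering = 2230×0.210 = 468.3 g/s; overhead removed = 0.296×468.3 = 138.62 g/s.
Concentrate = 2230 − 138.62 = 2091.4 g/s.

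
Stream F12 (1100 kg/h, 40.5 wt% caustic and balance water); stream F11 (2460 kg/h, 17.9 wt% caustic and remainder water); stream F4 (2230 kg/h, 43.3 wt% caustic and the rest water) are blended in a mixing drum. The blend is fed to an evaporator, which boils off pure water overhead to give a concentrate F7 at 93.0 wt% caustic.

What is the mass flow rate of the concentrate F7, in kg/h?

caustic entering = 1100×0.405 + 2460×0.179 + 2230×0.433 = 1851.4 kg/h.
All caustic reports to F7, so F7 = 1851.4/0.930 = 1990.8 kg/h.

1991 kg/h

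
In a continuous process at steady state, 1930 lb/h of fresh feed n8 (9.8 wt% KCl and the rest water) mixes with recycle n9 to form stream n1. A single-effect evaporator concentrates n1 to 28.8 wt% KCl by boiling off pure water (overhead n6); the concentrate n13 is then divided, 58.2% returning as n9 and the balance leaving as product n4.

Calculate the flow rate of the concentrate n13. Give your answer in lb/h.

Overall KCl balance (none leaves overhead): KCl in fresh feed = KCl in product, i.e. 1930×0.098 = (1−0.582)·n13·0.288.
n13 = 189.14/(0.288×0.418) = 1571.1 lb/h.

1571 lb/h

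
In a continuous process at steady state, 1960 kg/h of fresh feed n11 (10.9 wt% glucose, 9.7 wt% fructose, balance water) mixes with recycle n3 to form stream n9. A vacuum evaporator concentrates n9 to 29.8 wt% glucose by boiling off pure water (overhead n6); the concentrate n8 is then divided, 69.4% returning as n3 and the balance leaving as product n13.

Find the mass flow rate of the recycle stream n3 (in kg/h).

1626 kg/h

Overall glucose balance (none leaves overhead): glucose in fresh feed = glucose in product, i.e. 1960×0.109 = (1−0.694)·n8·0.298.
n8 = 213.64/(0.298×0.306) = 2342.9 kg/h.
Recycle n3 = 0.694×2342.9 = 1625.9 kg/h.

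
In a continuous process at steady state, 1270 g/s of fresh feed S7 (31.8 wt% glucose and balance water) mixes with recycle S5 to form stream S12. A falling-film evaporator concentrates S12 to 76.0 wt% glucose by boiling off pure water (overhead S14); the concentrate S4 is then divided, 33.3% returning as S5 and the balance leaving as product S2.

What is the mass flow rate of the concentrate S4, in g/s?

Overall glucose balance (none leaves overhead): glucose in fresh feed = glucose in product, i.e. 1270×0.318 = (1−0.333)·S4·0.760.
S4 = 403.86/(0.760×0.667) = 796.69 g/s.

796.7 g/s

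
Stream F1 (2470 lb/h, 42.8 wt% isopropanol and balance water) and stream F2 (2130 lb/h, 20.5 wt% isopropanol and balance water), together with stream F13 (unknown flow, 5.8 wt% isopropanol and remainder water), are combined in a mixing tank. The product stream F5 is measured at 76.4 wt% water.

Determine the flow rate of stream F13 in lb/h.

Let F13 be the unknown flow. Total out = 4600 + F13.
water balance: 3106.2 + 0.942·F13 = 0.764·(4600 + F13)
(0.942 − 0.764)·F13 = 0.764×4600 − 3106.2 = 408.21
F13 = 408.21 / 0.178 = 2293.3 lb/h

2293 lb/h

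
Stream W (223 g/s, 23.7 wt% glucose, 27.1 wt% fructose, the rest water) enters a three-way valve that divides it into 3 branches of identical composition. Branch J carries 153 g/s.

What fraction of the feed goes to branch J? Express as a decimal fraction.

0.686

Fraction to J = 153/223 = 0.6861.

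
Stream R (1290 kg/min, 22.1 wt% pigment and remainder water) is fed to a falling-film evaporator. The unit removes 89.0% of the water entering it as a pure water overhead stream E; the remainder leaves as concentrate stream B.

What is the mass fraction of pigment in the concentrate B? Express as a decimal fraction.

pigment is not removed: 1290×0.221 = 285.09 kg/min of pigment enters B.
water entering = 1290×0.779 = 1004.9 kg/min; overhead removed = 0.890×1004.9 = 894.37 kg/min.
Concentrate = 1290 − 894.37 = 395.63 kg/min.
Mass fraction = 285.09/395.63 = 0.721.

0.721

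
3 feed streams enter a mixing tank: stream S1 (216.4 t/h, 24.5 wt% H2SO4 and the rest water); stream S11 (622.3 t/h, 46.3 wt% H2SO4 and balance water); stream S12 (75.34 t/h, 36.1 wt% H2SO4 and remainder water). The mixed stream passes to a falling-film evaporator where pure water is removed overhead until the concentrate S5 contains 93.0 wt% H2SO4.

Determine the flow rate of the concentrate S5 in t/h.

396.1 t/h

H2SO4 entering = 216.4×0.245 + 622.3×0.463 + 75.34×0.361 = 368.34 t/h.
All H2SO4 reports to S5, so S5 = 368.34/0.930 = 396.07 t/h.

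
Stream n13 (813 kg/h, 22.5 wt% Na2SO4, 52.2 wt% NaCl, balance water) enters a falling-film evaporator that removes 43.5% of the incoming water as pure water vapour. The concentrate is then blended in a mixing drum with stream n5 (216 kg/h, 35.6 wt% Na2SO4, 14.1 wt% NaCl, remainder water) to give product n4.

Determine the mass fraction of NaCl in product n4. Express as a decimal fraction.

Vapour removed = 0.435×0.253×813 = 89.475 kg/h; concentrate = 723.53 kg/h.
NaCl reaching the mixer = 424.39 (from concentrate) + 216×0.141 = 454.84 kg/h.
Product flow = 723.53 + 216 = 939.53 kg/h; NaCl fraction = 0.484.

0.484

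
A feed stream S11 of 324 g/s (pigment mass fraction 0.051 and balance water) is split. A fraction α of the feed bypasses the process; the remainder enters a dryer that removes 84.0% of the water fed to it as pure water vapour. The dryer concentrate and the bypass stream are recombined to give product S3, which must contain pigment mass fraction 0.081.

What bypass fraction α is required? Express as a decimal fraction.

All 324×0.051 = 16.524 g/s of pigment reaches S3, so S3 = 16.524/0.081 = 204 g/s and vapour = 120 g/s.
The evaporator receives (1−α)·324 of feed at 0.949 water and removes 0.840 of that water:
0.840×0.949×(1−α)×324 = 120
(1−α) = 120/258.28 = 0.4646;  α = 0.5354.

0.535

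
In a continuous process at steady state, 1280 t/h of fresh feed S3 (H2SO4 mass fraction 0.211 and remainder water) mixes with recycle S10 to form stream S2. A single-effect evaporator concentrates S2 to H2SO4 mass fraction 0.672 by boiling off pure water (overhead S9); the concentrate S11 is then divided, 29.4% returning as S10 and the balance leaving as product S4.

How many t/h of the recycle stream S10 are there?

167.4 t/h

Overall H2SO4 balance (none leaves overhead): H2SO4 in fresh feed = H2SO4 in product, i.e. 1280×0.211 = (1−0.294)·S11·0.672.
S11 = 270.08/(0.672×0.706) = 569.27 t/h.
Recycle S10 = 0.294×569.27 = 167.37 t/h.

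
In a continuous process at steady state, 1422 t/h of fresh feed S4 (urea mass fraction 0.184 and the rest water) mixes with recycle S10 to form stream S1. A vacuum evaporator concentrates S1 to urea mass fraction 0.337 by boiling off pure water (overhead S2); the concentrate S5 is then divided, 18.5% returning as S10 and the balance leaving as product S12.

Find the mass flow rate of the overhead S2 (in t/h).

Overall urea balance (none leaves overhead): urea in fresh feed = urea in product, i.e. 1422×0.184 = (1−0.185)·S5·0.337.
S5 = 261.65/(0.337×0.815) = 952.64 t/h.
Recycle S10 = 0.185×952.64 = 176.24 t/h.
Combined feed S1 = 1422 + 176.24 = 1598.2 t/h.
Overhead S2 = S1 − S5 = 1598.2 − 952.64 = 645.6 t/h.

645.6 t/h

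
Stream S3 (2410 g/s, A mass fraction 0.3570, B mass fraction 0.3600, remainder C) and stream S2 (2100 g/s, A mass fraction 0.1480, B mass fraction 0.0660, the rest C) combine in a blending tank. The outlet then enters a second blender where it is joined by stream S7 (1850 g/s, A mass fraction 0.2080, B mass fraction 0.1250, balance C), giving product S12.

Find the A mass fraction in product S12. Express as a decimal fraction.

0.2446

Overall, product flow = 6360 g/s.
A in = 2410×0.357 + 2100×0.148 + 1850×0.208 = 1556 g/s.
A fraction in S12 = 0.2446.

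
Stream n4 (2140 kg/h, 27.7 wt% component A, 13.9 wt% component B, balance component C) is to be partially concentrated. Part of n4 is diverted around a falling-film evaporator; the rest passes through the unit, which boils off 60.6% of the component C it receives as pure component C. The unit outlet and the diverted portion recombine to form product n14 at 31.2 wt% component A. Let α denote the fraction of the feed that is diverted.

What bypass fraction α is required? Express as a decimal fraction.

All 2140×0.277 = 592.78 kg/h of component A reaches n14, so n14 = 592.78/0.312 = 1899.9 kg/h and vapour = 240.06 kg/h.
The evaporator receives (1−α)·2140 of feed at 0.584 component C and removes 0.606 of that component C:
0.606×0.584×(1−α)×2140 = 240.06
(1−α) = 240.06/757.35 = 0.3170;  α = 0.6830.

0.683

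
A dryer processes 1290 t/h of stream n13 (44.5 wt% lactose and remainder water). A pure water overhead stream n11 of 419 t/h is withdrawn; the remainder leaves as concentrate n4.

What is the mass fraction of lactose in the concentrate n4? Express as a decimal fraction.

0.659

lactose is not removed: 1290×0.445 = 574.05 t/h of lactose enters n4.
Concentrate = 1290 − 419 = 871 t/h.
Mass fraction = 574.05/871 = 0.659.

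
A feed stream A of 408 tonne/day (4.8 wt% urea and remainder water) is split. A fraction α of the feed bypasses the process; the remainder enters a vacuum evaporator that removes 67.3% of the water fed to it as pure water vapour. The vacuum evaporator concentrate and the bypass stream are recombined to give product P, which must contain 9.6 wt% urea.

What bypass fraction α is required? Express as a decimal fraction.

All 408×0.048 = 19.584 tonne/day of urea reaches P, so P = 19.584/0.096 = 204 tonne/day and vapour = 204 tonne/day.
The evaporator receives (1−α)·408 of feed at 0.952 water and removes 0.673 of that water:
0.673×0.952×(1−α)×408 = 204
(1−α) = 204/261.4 = 0.7804;  α = 0.2196.

0.220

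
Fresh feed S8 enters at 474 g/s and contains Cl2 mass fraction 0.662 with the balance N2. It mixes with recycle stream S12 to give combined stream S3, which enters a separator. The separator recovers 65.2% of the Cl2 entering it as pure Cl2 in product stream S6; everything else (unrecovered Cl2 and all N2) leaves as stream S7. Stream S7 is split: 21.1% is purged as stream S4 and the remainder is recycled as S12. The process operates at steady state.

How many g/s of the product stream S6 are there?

282 g/s

Cl2 in S3: m_A = 474×0.662 + (1−0.211)·(1−0.652)·m_A, so m_A = 313.79/0.7254 = 432.56 g/s.
Product S6 = 0.652×432.56 = 282.03 g/s.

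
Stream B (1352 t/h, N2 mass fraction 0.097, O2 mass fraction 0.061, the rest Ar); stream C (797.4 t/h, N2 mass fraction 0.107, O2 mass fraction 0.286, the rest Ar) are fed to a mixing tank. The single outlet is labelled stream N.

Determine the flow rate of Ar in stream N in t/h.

Ar out = Ar in = 1352×0.842 + 797.4×0.607 = 1622.4 t/h.

1622 t/h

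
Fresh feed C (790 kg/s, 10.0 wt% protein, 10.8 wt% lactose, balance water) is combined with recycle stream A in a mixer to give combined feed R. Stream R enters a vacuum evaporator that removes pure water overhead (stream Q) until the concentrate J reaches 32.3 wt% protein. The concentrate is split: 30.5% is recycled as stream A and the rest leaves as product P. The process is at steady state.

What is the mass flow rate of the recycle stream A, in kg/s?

Overall protein balance (none leaves overhead): protein in fresh feed = protein in product, i.e. 790×0.100 = (1−0.305)·J·0.323.
J = 79/(0.323×0.695) = 351.92 kg/s.
Recycle A = 0.305×351.92 = 107.33 kg/s.

107.3 kg/s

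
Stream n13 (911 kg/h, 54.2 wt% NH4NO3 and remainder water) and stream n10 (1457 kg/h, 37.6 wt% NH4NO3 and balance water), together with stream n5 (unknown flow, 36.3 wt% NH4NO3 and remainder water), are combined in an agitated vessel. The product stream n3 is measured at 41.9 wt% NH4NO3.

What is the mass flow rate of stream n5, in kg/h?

882.2 kg/h

Let n5 be the unknown flow. Total out = 2368 + n5.
NH4NO3 balance: 1041.6 + 0.363·n5 = 0.419·(2368 + n5)
(0.363 − 0.419)·n5 = 0.419×2368 − 1041.6 = -49.402
n5 = -49.402 / -0.056 = 882.18 kg/h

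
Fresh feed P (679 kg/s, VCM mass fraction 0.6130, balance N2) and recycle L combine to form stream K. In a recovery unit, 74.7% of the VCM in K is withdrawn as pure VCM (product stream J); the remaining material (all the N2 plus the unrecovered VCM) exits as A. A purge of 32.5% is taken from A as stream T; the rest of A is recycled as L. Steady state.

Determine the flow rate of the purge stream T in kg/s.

N2 enters only via P and leaves only via the purge: 679×0.387 = 0.325×(N2 in A), and the recovery unit passes all N2, so N2 in K = N2 in A = 808.53 kg/s.
VCM in K: m_A = 679×0.613 + (1−0.325)·(1−0.747)·m_A, so m_A = 416.23/0.8292 = 501.95 kg/s.
A = (1−0.747)×501.95 + 808.53 = 935.52 kg/s.
Purge T = 0.325×935.52 = 304.05 kg/s.

304 kg/s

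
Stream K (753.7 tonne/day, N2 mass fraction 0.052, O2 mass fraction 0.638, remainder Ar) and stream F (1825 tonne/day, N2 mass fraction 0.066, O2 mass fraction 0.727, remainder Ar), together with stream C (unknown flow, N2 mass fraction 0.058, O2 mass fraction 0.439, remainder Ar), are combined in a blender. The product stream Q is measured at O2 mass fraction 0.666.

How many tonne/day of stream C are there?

Let C be the unknown flow. Total out = 2578.7 + C.
O2 balance: 1807.6 + 0.439·C = 0.666·(2578.7 + C)
(0.439 − 0.666)·C = 0.666×2578.7 − 1807.6 = -90.221
C = -90.221 / -0.227 = 397.45 tonne/day

397.5 tonne/day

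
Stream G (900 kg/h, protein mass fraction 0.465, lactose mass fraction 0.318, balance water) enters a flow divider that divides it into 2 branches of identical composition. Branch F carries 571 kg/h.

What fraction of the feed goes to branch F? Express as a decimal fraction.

Fraction to F = 571/900 = 0.6344.

0.634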